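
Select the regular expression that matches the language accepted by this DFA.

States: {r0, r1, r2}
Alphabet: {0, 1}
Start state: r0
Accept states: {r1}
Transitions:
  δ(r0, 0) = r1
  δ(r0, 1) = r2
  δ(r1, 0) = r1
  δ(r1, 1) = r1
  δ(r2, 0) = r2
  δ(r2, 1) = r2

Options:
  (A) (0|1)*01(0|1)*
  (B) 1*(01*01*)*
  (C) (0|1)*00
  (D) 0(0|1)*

Check each option against the DFA on short strings; one disagreement eliminates an option:
  (A) (0|1)*01(0|1)*: on '0' the DFA goes r0 → r1 and accepts (r1 ∈ Accept), but the regex does not match it → eliminate
  (B) 1*(01*01*)*: on ε the DFA stays in r0 and rejects (r0 ∉ Accept), but the regex matches it → eliminate
  (C) (0|1)*00: on '0' the DFA goes r0 → r1 and accepts (r1 ∈ Accept), but the regex does not match it → eliminate
  (D) 0(0|1)*: agrees with the DFA on every string of length ≤ 6
Only (D) is consistent with the DFA.
(D) 0(0|1)*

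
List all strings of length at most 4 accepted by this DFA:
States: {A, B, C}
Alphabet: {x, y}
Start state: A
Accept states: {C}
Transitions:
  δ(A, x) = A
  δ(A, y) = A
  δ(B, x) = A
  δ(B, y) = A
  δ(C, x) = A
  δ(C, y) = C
None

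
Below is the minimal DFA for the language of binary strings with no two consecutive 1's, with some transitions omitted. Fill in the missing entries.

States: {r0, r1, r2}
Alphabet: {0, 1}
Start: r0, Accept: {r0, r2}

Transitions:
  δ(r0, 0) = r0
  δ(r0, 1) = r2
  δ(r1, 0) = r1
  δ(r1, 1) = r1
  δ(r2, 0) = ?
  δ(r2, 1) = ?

From the language and accept set, identify what each state tracks — r0: last symbol not 1 (ok); r1: saw 11 (dead); r2: last symbol 1 (ok).
Each missing δ(q, a) is the state matching the new tracked value after reading a.
δ(r2, 0) = r0; δ(r2, 1) = r1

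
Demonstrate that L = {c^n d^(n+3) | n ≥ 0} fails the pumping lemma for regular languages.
Assume L is regular with pumping length p. Idea: pumping the c-block breaks the fixed offset of 3.
Choose s = c^p d^(p+3) ∈ L. By the pumping lemma, s = xyz with |xy| ≤ p, |y| > 0, so y = c^k with k ≥ 1. Then xy²z = c^(p+k) d^(p+3). For this to be in L we would need p+3 = (p+k)+3, i.e. k = 0, contradicting k ≥ 1. So xy²z ∉ L.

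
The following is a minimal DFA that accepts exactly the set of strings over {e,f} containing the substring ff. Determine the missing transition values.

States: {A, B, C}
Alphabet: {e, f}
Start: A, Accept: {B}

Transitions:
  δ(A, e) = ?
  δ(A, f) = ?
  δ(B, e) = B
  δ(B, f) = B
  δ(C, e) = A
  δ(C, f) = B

From the language and accept set, identify what each state tracks — A: no progress toward ff; B: substring ff seen; C: one trailing f.
Each missing δ(q, a) is the state matching the new tracked value after reading a.
δ(A, e) = A; δ(A, f) = C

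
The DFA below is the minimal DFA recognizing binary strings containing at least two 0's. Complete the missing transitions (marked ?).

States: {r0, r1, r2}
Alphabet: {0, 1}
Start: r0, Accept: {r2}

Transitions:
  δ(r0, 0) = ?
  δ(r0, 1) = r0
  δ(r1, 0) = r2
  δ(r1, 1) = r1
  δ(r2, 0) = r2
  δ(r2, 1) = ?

From the language and accept set, identify what each state tracks — r0: zero 0's seen; r1: one 0 seen; r2: ≥ two 0's seen.
Each missing δ(q, a) is the state matching the new tracked value after reading a.
δ(r0, 0) = r1; δ(r2, 1) = r2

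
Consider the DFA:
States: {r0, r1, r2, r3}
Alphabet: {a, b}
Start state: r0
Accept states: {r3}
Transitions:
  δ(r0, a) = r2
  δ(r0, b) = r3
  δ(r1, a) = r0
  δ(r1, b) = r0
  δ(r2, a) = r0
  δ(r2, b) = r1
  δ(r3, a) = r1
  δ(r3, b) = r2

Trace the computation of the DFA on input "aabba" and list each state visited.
read 'a': r0 → r2
  read 'a': r2 → r0
  read 'b': r0 → r3
  read 'b': r3 → r2
  read 'a': r2 → r0
r0 -> r2 -> r0 -> r3 -> r2 -> r0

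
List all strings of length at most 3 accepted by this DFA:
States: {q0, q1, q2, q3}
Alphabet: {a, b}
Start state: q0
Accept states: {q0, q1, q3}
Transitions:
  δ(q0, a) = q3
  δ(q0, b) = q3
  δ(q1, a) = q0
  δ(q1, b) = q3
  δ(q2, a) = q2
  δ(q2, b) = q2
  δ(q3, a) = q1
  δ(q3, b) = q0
ε, a, b, aa, ab, ba, bb, aaa, aab, aba, abb, baa, bab, bba, bbb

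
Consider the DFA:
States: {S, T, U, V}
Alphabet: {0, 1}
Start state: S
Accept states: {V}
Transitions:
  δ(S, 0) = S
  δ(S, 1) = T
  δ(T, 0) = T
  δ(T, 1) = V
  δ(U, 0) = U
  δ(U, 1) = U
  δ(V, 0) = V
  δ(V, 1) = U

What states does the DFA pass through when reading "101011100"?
read '1': S → T
  read '0': T → T
  read '1': T → V
  read '0': V → V
  read '1': V → U
  read '1': U → U
  read '1': U → U
  read '0': U → U
  read '0': U → U
S -> T -> T -> V -> V -> U -> U -> U -> U -> U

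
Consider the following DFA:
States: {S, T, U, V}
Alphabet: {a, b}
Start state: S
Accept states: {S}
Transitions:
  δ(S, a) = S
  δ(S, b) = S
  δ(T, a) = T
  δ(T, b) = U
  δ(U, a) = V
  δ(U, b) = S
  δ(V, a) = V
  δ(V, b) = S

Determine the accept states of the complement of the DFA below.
Complement accept states = All states \ Original accept states
= {S, T, U, V} \ {S}
{T, U, V}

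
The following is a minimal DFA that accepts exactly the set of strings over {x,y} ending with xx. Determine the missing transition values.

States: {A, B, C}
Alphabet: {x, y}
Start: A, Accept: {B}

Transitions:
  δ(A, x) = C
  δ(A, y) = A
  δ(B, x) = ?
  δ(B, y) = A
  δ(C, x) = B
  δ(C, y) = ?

From the language and accept set, identify what each state tracks — A: last symbol not x; B: two trailing x's; C: one trailing x.
Each missing δ(q, a) is the state matching the new tracked value after reading a.
δ(B, x) = B; δ(C, y) = A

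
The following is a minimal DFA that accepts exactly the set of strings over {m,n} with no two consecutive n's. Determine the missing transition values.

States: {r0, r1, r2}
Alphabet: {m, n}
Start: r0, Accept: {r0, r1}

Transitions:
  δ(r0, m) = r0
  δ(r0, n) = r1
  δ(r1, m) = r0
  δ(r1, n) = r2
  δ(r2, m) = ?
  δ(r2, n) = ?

From the language and accept set, identify what each state tracks — r0: last symbol not n (ok); r1: last symbol n (ok); r2: saw nn (dead).
Each missing δ(q, a) is the state matching the new tracked value after reading a.
δ(r2, m) = r2; δ(r2, n) = r2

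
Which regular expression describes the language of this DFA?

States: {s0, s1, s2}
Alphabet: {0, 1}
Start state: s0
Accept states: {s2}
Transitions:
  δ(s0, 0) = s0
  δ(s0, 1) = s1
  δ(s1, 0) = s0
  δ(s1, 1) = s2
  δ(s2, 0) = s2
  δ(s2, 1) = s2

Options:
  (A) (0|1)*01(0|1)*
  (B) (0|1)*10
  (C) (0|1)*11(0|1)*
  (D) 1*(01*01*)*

Check each option against the DFA on short strings; one disagreement eliminates an option:
  (A) (0|1)*01(0|1)*: on '01' the DFA goes s0 → s0 → s1 and rejects (s1 ∉ Accept), but the regex matches it → eliminate
  (B) (0|1)*10: on '10' the DFA goes s0 → s1 → s0 and rejects (s0 ∉ Accept), but the regex matches it → eliminate
  (C) (0|1)*11(0|1)*: agrees with the DFA on every string of length ≤ 6
  (D) 1*(01*01*)*: on ε the DFA stays in s0 and rejects (s0 ∉ Accept), but the regex matches it → eliminate
Only (C) is consistent with the DFA.
(C) (0|1)*11(0|1)*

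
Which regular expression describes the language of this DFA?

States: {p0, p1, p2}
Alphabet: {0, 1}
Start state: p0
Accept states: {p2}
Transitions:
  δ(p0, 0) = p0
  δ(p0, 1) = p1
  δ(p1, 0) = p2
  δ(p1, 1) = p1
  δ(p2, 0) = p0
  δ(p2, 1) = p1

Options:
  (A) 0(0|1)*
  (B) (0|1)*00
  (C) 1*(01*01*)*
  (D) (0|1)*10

Check each option against the DFA on short strings; one disagreement eliminates an option:
  (A) 0(0|1)*: on '0' the DFA goes p0 → p0 and rejects (p0 ∉ Accept), but the regex matches it → eliminate
  (B) (0|1)*00: on '00' the DFA goes p0 → p0 → p0 and rejects (p0 ∉ Accept), but the regex matches it → eliminate
  (C) 1*(01*01*)*: on ε the DFA stays in p0 and rejects (p0 ∉ Accept), but the regex matches it → eliminate
  (D) (0|1)*10: agrees with the DFA on every string of length ≤ 6
Only (D) is consistent with the DFA.
(D) (0|1)*10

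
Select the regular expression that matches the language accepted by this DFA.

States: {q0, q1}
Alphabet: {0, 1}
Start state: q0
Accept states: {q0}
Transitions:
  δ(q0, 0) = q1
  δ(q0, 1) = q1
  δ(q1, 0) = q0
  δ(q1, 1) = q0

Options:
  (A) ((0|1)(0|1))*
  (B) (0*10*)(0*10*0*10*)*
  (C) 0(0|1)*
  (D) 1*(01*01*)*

Check each option against the DFA on short strings; one disagreement eliminates an option:
  (A) ((0|1)(0|1))*: agrees with the DFA on every string of length ≤ 6
  (B) (0*10*)(0*10*0*10*)*: on ε the DFA stays in q0 and accepts (q0 ∈ Accept), but the regex does not match it → eliminate
  (C) 0(0|1)*: on ε the DFA stays in q0 and accepts (q0 ∈ Accept), but the regex does not match it → eliminate
  (D) 1*(01*01*)*: on '1' the DFA goes q0 → q1 and rejects (q1 ∉ Accept), but the regex matches it → eliminate
Only (A) is consistent with the DFA.
(A) ((0|1)(0|1))*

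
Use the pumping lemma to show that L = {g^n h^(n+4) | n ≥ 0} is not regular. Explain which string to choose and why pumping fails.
Assume L is regular with pumping length p. Idea: pumping the g-block breaks the fixed offset of 4.
Choose s = g^p h^(p+4) ∈ L. By the pumping lemma, s = xyz with |xy| ≤ p, |y| > 0, so y = g^k with k ≥ 1. Then xy²z = g^(p+k) h^(p+4). For this to be in L we would need p+4 = (p+k)+4, i.e. k = 0, contradicting k ≥ 1. So xy²z ∉ L.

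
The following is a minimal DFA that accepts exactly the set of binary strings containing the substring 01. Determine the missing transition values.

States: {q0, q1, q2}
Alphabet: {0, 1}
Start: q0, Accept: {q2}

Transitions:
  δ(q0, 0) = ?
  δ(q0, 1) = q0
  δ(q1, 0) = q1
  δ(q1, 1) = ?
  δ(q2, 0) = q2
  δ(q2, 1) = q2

From the language and accept set, identify what each state tracks — q0: no 0 seen yet; q1: seen a 0, waiting for 1; q2: substring 01 seen.
Each missing δ(q, a) is the state matching the new tracked value after reading a.
δ(q0, 0) = q1; δ(q1, 1) = q2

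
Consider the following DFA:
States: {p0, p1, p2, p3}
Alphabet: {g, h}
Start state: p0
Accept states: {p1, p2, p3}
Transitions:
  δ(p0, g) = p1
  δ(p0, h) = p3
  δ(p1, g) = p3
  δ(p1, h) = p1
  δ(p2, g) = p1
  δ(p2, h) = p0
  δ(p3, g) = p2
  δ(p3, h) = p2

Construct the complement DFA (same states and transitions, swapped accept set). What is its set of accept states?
Complement accept states = All states \ Original accept states
= {p0, p1, p2, p3} \ {p1, p2, p3}
{p0}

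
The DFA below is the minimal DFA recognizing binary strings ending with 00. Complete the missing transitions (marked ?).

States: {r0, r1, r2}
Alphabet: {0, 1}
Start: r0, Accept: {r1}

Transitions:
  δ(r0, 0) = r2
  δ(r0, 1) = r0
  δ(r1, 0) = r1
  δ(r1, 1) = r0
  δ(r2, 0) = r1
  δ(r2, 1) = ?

From the language and accept set, identify what each state tracks — r0: last symbol not 0; r1: two trailing 0's; r2: one trailing 0.
Each missing δ(q, a) is the state matching the new tracked value after reading a.
δ(r2, 1) = r0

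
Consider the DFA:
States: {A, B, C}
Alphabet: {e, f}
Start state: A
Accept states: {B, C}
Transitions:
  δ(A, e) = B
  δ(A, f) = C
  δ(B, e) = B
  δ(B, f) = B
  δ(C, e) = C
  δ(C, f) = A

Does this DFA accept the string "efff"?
Processing string "efff":
  A --e--> B
  B --f--> B
  B --f--> B
  B --f--> B
Final state: B
Accept states: {B, C}
Yes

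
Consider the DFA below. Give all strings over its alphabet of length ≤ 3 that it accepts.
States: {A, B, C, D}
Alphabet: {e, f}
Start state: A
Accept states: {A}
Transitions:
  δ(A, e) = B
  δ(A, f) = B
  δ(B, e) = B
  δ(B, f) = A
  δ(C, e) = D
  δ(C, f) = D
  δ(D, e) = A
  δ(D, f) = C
ε, ef, ff, eef, fef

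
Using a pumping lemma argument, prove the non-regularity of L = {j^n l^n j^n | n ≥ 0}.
Assume L is regular with pumping length p. Idea: pumping the first j-block unbalances it against the other two.
Choose s = j^p l^p j^p ∈ L (|s| = 3p ≥ p). By the pumping lemma, s = xyz with |xy| ≤ p, |y| > 0, so y = j^k with k ≥ 1, inside the first j-block. Then xy²z = j^(p+k) l^p j^p. The first block has length p+k ≠ p, so the three block lengths are no longer equal and xy²z ∉ L.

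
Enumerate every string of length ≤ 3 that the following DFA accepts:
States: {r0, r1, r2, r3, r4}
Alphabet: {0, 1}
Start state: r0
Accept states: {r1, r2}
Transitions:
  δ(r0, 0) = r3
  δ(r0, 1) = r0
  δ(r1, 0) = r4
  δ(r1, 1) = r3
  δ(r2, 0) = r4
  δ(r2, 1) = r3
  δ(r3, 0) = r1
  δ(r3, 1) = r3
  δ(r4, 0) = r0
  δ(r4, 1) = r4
00, 010, 100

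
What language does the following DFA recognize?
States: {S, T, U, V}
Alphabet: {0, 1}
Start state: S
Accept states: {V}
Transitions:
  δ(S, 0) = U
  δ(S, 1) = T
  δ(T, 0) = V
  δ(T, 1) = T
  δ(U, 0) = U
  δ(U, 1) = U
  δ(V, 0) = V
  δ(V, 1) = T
Testing a few strings:
  '00' → reject
  '1' → reject
  '0' → reject
  '1000' → accept
State roles: S=no input read; T=started with 1, last symbol 1; U=started with 0 (dead); V=started with 1, last symbol 0
All binary strings that start with 1 and end with 0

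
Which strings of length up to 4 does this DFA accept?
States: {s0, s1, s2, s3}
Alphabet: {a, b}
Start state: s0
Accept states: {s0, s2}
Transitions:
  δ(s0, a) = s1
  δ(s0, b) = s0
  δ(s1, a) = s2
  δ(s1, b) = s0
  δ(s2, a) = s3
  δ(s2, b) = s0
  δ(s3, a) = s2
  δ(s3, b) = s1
ε, b, aa, ab, bb, aab, abb, baa, bab, bbb, aaaa, aabb, abaa, abab, abbb, baab, babb, bbaa, bbab, bbbb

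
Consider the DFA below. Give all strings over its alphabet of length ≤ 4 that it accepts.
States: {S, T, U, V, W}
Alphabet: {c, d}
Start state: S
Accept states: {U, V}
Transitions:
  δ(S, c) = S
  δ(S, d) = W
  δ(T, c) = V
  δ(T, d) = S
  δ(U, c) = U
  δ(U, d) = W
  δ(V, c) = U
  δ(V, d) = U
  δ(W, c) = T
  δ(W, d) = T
dcc, ddc, cdcc, cddc, dccc, dccd, ddcc, ddcd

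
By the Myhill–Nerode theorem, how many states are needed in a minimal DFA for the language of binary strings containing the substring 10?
By Myhill–Nerode, count the distinguishable equivalence classes: 3 classes — one per longest suffix of the input that is a prefix of '10' (lengths 0 through 1), plus an absorbing 'already seen 10' class.
3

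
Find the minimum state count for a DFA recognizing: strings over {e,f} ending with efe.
By Myhill–Nerode, count the distinguishable equivalence classes: 4 classes — one per longest suffix of the input that is a prefix of 'efe' (lengths 0 through 3); only the length-3 class is accepting.
4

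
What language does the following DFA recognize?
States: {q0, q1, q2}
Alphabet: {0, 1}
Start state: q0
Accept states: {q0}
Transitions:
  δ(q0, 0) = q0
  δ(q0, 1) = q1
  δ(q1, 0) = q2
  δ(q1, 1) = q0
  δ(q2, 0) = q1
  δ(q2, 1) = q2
Testing a few strings:
  '0' → accept
  '00' → accept
  '101' → reject
  '0000' → accept
State roles: q0=value ≡ 0 (mod 3); q1=value ≡ 1 (mod 3); q2=value ≡ 2 (mod 3)
All binary strings representing a multiple of 3 (read in base 2; leading zeros allowed and ε counts as 0)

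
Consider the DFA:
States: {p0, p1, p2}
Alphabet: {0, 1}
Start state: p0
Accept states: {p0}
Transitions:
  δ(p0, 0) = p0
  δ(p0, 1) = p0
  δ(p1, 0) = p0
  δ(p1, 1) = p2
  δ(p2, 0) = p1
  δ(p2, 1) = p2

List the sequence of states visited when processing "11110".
read '1': p0 → p0
  read '1': p0 → p0
  read '1': p0 → p0
  read '1': p0 → p0
  read '0': p0 → p0
p0 -> p0 -> p0 -> p0 -> p0 -> p0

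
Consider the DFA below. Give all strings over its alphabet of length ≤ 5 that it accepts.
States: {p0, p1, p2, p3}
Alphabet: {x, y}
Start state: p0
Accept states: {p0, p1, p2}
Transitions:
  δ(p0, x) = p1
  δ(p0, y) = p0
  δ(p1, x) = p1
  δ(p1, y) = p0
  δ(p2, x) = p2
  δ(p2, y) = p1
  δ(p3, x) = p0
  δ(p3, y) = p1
ε, x, y, xx, xy, yx, yy, xxx, xxy, xyx, xyy, yxx, yxy, yyx, yyy, xxxx, xxxy, xxyx, xxyy, xyxx, xyxy, xyyx, xyyy, yxxx, yxxy, yxyx, yxyy, yyxx, yyxy, yyyx, yyyy, xxxxx, xxxxy, xxxyx, xxxyy, xxyxx, xxyxy, xxyyx, xxyyy, xyxxx, xyxxy, xyxyx, xyxyy, xyyxx, xyyxy, xyyyx, xyyyy, yxxxx, yxxxy, yxxyx, yxxyy, yxyxx, yxyxy, yxyyx, yxyyy, yyxxx, yyxxy, yyxyx, yyxyy, yyyxx, yyyxy, yyyyx, yyyyy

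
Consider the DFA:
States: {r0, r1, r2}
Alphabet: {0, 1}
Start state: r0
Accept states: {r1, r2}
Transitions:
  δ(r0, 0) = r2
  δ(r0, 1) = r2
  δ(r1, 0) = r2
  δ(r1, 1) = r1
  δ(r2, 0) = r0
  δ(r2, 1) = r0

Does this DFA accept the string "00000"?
Processing string "00000":
  r0 --0--> r2
  r2 --0--> r0
  r0 --0--> r2
  r2 --0--> r0
  r0 --0--> r2
Final state: r2
Accept states: {r1, r2}
Yes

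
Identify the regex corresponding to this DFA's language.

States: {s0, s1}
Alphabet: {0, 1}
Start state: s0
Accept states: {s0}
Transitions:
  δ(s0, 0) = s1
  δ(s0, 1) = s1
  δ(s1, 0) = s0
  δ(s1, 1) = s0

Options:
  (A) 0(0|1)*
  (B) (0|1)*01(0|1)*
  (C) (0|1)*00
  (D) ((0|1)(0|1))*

Check each option against the DFA on short strings; one disagreement eliminates an option:
  (A) 0(0|1)*: on ε the DFA stays in s0 and accepts (s0 ∈ Accept), but the regex does not match it → eliminate
  (B) (0|1)*01(0|1)*: on ε the DFA stays in s0 and accepts (s0 ∈ Accept), but the regex does not match it → eliminate
  (C) (0|1)*00: on ε the DFA stays in s0 and accepts (s0 ∈ Accept), but the regex does not match it → eliminate
  (D) ((0|1)(0|1))*: agrees with the DFA on every string of length ≤ 6
Only (D) is consistent with the DFA.
(D) ((0|1)(0|1))*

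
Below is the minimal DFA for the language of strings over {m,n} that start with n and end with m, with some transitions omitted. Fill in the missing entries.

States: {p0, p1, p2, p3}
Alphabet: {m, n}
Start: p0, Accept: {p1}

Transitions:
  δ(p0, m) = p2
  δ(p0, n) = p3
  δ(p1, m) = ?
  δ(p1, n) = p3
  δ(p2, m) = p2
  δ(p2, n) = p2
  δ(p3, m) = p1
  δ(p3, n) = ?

From the language and accept set, identify what each state tracks — p0: no input read; p1: started with n, last symbol m; p2: started with m (dead); p3: started with n, last symbol n.
Each missing δ(q, a) is the state matching the new tracked value after reading a.
δ(p1, m) = p1; δ(p3, n) = p3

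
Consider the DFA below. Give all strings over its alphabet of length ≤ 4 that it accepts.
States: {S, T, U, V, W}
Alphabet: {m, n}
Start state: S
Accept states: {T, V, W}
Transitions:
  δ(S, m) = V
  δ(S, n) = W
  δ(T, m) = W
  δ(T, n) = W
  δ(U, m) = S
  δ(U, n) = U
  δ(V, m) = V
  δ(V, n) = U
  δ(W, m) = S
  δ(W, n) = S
m, n, mm, mmm, nmm, nmn, nnm, nnn, mmmm, mnmm, mnmn, nmmm, nnmm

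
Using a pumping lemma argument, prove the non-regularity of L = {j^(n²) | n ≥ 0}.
Assume L is regular with pumping length p. Idea: pumping adds a fixed amount, but gaps between consecutive squares grow.
Choose s = j^(p²) (length p² ≥ p). By the pumping lemma, s = xyz with |xy| ≤ p, |y| > 0, so |y| = k with 1 ≤ k ≤ p. Then |xy²z| = p²+k. Since p² < p²+k ≤ p²+p < (p+1)², the length p²+k lies strictly between consecutive squares, so it is not a perfect square and xy²z ∉ L.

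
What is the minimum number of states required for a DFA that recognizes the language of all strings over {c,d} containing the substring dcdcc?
By Myhill–Nerode, count the distinguishable equivalence classes: 6 classes — one per longest suffix of the input that is a prefix of 'dcdcc' (lengths 0 through 4), plus an absorbing 'already seen dcdcc' class.
6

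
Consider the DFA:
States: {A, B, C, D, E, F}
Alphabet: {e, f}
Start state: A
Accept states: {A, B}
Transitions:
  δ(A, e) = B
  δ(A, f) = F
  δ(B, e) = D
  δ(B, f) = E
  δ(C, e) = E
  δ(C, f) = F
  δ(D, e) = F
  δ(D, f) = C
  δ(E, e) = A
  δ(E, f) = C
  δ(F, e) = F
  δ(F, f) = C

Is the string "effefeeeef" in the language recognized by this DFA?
Processing string "effefeeeef":
  A --e--> B
  B --f--> E
  E --f--> C
  C --e--> E
  E --f--> C
  C --e--> E
  E --e--> A
  A --e--> B
  B --e--> D
  D --f--> C
Final state: C
Accept states: {A, B}
No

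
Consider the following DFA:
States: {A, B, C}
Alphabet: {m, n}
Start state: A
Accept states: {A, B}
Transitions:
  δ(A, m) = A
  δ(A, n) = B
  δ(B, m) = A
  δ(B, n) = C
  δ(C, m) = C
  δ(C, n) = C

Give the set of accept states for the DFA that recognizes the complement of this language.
Complement accept states = All states \ Original accept states
= {A, B, C} \ {A, B}
{C}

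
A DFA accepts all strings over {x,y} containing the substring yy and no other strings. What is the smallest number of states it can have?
By Myhill–Nerode, count the distinguishable equivalence classes: 3 classes — one per longest suffix of the input that is a prefix of 'yy' (lengths 0 through 1), plus an absorbing 'already seen yy' class.
3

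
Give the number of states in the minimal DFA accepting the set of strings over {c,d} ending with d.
By Myhill–Nerode, count the distinguishable equivalence classes: two classes — last symbol is d vs. not.
2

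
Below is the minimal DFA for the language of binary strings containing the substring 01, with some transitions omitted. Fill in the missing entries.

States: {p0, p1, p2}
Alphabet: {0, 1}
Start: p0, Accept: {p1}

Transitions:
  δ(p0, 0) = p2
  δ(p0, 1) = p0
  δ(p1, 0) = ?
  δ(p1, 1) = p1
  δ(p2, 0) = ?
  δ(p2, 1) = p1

From the language and accept set, identify what each state tracks — p0: no 0 seen yet; p1: substring 01 seen; p2: seen a 0, waiting for 1.
Each missing δ(q, a) is the state matching the new tracked value after reading a.
δ(p1, 0) = p1; δ(p2, 0) = p2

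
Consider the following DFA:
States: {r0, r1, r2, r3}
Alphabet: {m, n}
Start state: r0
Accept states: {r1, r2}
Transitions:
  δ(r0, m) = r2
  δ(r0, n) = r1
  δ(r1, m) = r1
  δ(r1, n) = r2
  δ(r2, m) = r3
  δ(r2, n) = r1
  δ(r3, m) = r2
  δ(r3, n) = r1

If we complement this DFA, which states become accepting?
Complement accept states = All states \ Original accept states
= {r0, r1, r2, r3} \ {r1, r2}
{r0, r3}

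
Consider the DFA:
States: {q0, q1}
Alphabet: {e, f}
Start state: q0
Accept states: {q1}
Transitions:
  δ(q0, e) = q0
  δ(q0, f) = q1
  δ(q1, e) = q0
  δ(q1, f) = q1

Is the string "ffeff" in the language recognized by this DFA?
Processing string "ffeff":
  q0 --f--> q1
  q1 --f--> q1
  q1 --e--> q0
  q0 --f--> q1
  q1 --f--> q1
Final state: q1
Accept states: {q1}
Yes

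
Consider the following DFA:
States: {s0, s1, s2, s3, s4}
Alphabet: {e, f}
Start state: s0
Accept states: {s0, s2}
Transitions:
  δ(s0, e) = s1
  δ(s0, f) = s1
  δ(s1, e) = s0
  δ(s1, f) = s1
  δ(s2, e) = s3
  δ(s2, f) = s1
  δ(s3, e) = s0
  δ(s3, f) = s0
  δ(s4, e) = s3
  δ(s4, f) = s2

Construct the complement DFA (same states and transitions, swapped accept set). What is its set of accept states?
Complement accept states = All states \ Original accept states
= {s0, s1, s2, s3, s4} \ {s0, s2}
{s1, s3, s4}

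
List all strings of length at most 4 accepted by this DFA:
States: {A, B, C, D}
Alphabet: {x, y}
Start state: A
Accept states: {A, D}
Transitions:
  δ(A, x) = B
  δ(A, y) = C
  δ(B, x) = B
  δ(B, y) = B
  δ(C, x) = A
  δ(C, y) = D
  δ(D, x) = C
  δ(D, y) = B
ε, yx, yy, yxyx, yxyy, yyxx, yyxy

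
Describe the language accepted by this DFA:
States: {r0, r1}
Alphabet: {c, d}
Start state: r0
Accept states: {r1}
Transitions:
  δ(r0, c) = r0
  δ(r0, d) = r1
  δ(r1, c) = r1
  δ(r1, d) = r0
Testing a few strings:
  'd' → accept
  'dc' → accept
  'cd' → accept
  'dcd' → reject
State roles: r0=even number of d's so far; r1=odd number of d's so far
All strings over {c,d} with an odd number of d's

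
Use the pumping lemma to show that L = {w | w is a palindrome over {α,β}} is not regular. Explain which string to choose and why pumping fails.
Assume L is regular with pumping length p. Idea: pumping the leading α-block breaks the symmetry.
Choose s = α^p β α^p (a palindrome of length 2p+1 ≥ p). By the pumping lemma, s = xyz with |xy| ≤ p, |y| > 0, so y = α^k with k > 0 (xy lies entirely in the first α^p). Then xy²z = α^(p+k) β α^p, which is not a palindrome since p+k ≠ p.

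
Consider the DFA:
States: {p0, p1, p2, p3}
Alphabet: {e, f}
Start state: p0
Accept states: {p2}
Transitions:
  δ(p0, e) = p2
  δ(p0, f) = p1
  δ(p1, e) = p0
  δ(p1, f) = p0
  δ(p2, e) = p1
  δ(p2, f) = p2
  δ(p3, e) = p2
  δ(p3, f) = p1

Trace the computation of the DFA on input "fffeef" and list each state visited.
read 'f': p0 → p1
  read 'f': p1 → p0
  read 'f': p0 → p1
  read 'e': p1 → p0
  read 'e': p0 → p2
  read 'f': p2 → p2
p0 -> p1 -> p0 -> p1 -> p0 -> p2 -> p2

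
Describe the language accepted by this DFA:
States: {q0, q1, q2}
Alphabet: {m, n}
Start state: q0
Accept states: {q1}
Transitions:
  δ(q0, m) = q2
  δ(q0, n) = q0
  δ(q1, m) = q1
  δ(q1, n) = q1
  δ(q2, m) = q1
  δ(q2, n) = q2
Testing a few strings:
  'n' → reject
  'mmn' → accept
  'mnn' → reject
  'nmm' → accept
State roles: q0=zero m's seen; q1=≥ two m's seen; q2=one m seen
All strings over {m,n} containing at least two m's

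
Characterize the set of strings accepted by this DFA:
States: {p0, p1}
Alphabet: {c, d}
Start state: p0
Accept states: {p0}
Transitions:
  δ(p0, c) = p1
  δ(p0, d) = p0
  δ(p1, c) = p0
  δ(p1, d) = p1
Testing a few strings:
  'd' → accept
  'c' → reject
  'dcc' → accept
  'cd' → reject
State roles: p0=even number of c's so far; p1=odd number of c's so far
All strings over {c,d} with an even number of c's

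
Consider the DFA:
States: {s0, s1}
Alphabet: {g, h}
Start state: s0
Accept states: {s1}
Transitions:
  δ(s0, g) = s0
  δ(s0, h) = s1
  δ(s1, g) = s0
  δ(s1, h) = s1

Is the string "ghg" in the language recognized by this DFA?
Processing string "ghg":
  s0 --g--> s0
  s0 --h--> s1
  s1 --g--> s0
Final state: s0
Accept states: {s1}
No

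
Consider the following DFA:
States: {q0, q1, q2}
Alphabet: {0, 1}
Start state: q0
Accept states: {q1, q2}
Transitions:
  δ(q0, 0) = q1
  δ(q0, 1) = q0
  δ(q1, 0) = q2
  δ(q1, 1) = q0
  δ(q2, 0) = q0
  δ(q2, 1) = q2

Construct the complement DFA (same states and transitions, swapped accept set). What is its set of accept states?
Complement accept states = All states \ Original accept states
= {q0, q1, q2} \ {q1, q2}
{q0}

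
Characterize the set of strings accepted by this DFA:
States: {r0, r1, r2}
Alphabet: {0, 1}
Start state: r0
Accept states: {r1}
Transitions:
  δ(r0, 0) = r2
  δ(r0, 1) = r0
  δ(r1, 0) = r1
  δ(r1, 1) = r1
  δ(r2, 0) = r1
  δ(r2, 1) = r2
Testing a few strings:
  '0' → reject
  '0001' → accept
  '0011' → accept
  '1' → reject
State roles: r0=zero 0's seen; r1=≥ two 0's seen; r2=one 0 seen
All binary strings containing at least two 0's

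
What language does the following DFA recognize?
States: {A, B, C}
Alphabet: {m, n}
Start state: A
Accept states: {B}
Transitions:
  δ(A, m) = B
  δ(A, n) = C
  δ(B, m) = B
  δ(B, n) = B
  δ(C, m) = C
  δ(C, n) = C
Testing a few strings:
  'nmm' → reject
  'm' → accept
  'n' → reject
  'mm' → accept
State roles: A=no input read; B=started with m; C=started with n (dead)
All strings over {m,n} starting with m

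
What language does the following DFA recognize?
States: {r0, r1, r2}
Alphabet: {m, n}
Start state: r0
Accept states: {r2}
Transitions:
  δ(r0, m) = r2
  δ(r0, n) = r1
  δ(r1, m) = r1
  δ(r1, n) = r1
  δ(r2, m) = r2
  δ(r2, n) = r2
Testing a few strings:
  'mm' → accept
  'mn' → accept
  'm' → accept
  'nmm' → reject
State roles: r0=no input read; r1=started with n (dead); r2=started with m
All strings over {m,n} starting with m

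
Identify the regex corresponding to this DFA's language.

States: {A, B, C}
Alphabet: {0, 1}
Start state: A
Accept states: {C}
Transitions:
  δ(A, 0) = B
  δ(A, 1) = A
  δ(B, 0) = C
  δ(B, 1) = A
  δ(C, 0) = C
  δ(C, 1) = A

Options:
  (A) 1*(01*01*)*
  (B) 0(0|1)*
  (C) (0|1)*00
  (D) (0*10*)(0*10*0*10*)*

Check each option against the DFA on short strings; one disagreement eliminates an option:
  (A) 1*(01*01*)*: on ε the DFA stays in A and rejects (A ∉ Accept), but the regex matches it → eliminate
  (B) 0(0|1)*: on '0' the DFA goes A → B and rejects (B ∉ Accept), but the regex matches it → eliminate
  (C) (0|1)*00: agrees with the DFA on every string of length ≤ 6
  (D) (0*10*)(0*10*0*10*)*: on '1' the DFA goes A → A and rejects (A ∉ Accept), but the regex matches it → eliminate
Only (C) is consistent with the DFA.
(C) (0|1)*00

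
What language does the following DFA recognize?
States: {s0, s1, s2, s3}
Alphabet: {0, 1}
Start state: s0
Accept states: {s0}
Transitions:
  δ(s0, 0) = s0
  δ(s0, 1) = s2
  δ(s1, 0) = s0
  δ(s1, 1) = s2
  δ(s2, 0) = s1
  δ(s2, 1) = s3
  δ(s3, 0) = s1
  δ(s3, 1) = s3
Testing a few strings:
  '00' → accept
  '0010' → reject
  '1010' → reject
  '11' → reject
State roles: s0=value ≡ 0 (mod 4); s1=value ≡ 2 (mod 4); s2=value ≡ 1 (mod 4); s3=value ≡ 3 (mod 4)
All binary strings representing a multiple of 4 (read in base 2; leading zeros allowed and ε counts as 0)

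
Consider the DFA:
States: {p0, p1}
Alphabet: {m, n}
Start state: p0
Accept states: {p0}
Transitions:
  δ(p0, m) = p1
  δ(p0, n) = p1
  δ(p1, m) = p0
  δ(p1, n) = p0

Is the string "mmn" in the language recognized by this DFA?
Processing string "mmn":
  p0 --m--> p1
  p1 --m--> p0
  p0 --n--> p1
Final state: p1
Accept states: {p0}
No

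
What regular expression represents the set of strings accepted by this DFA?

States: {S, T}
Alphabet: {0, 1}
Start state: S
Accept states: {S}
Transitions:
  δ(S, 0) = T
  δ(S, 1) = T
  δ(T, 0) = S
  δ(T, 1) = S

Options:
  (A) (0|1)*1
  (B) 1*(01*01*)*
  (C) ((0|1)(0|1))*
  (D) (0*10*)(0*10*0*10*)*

Check each option against the DFA on short strings; one disagreement eliminates an option:
  (A) (0|1)*1: on ε the DFA stays in S and accepts (S ∈ Accept), but the regex does not match it → eliminate
  (B) 1*(01*01*)*: on '1' the DFA goes S → T and rejects (T ∉ Accept), but the regex matches it → eliminate
  (C) ((0|1)(0|1))*: agrees with the DFA on every string of length ≤ 6
  (D) (0*10*)(0*10*0*10*)*: on ε the DFA stays in S and accepts (S ∈ Accept), but the regex does not match it → eliminate
Only (C) is consistent with the DFA.
(C) ((0|1)(0|1))*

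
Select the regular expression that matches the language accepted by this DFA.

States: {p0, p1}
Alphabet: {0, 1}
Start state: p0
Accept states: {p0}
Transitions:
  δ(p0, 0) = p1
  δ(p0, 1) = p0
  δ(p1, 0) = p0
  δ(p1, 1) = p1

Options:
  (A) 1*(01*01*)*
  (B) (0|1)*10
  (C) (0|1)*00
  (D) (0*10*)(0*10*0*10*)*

Check each option against the DFA on short strings; one disagreement eliminates an option:
  (A) 1*(01*01*)*: agrees with the DFA on every string of length ≤ 6
  (B) (0|1)*10: on ε the DFA stays in p0 and accepts (p0 ∈ Accept), but the regex does not match it → eliminate
  (C) (0|1)*00: on ε the DFA stays in p0 and accepts (p0 ∈ Accept), but the regex does not match it → eliminate
  (D) (0*10*)(0*10*0*10*)*: on ε the DFA stays in p0 and accepts (p0 ∈ Accept), but the regex does not match it → eliminate
Only (A) is consistent with the DFA.
(A) 1*(01*01*)*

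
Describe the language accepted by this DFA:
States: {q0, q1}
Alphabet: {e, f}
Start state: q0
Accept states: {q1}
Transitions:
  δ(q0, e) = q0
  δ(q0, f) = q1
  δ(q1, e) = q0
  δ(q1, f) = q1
Testing a few strings:
  'fe' → reject
  'f' → accept
  'ffe' → reject
  'eee' → reject
State roles: q0=last symbol not f; q1=last symbol is f
All strings over {e,f} ending with f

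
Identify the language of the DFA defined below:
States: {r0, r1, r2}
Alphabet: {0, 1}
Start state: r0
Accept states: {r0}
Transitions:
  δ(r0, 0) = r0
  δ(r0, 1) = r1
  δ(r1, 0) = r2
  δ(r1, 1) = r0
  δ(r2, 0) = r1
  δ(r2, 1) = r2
Testing a few strings:
  '0000' → accept
  '1' → reject
  '11' → accept
  '0' → accept
State roles: r0=value ≡ 0 (mod 3); r1=value ≡ 1 (mod 3); r2=value ≡ 2 (mod 3)
All binary strings representing a multiple of 3 (read in base 2; leading zeros allowed and ε counts as 0)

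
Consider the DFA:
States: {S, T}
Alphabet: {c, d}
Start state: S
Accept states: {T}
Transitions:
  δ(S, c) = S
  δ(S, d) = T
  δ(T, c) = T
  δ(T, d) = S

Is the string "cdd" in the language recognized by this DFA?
Processing string "cdd":
  S --c--> S
  S --d--> T
  T --d--> S
Final state: S
Accept states: {T}
No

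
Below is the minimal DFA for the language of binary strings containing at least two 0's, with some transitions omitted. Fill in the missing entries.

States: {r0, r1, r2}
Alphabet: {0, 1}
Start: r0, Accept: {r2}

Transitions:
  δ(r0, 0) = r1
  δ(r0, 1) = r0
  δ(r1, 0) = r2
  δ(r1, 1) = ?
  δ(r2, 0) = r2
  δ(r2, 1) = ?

From the language and accept set, identify what each state tracks — r0: zero 0's seen; r1: one 0 seen; r2: ≥ two 0's seen.
Each missing δ(q, a) is the state matching the new tracked value after reading a.
δ(r1, 1) = r1; δ(r2, 1) = r2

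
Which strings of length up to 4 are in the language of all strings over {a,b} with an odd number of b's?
b, ab, ba, aab, aba, baa, bbb, aaab, aaba, abaa, abbb, baaa, babb, bbab, bbba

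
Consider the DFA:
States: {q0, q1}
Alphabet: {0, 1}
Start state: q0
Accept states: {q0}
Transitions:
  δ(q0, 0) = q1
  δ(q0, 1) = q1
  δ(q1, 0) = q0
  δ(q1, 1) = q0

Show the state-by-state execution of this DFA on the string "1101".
read '1': q0 → q1
  read '1': q1 → q0
  read '0': q0 → q1
  read '1': q1 → q0
q0 -> q1 -> q0 -> q1 -> q0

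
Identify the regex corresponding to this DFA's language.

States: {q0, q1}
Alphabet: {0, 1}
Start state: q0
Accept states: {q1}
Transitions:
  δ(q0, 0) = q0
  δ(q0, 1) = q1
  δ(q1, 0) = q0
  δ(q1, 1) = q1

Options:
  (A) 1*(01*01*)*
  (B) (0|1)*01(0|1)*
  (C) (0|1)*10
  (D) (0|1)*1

Check each option against the DFA on short strings; one disagreement eliminates an option:
  (A) 1*(01*01*)*: on ε the DFA stays in q0 and rejects (q0 ∉ Accept), but the regex matches it → eliminate
  (B) (0|1)*01(0|1)*: on '1' the DFA goes q0 → q1 and accepts (q1 ∈ Accept), but the regex does not match it → eliminate
  (C) (0|1)*10: on '1' the DFA goes q0 → q1 and accepts (q1 ∈ Accept), but the regex does not match it → eliminate
  (D) (0|1)*1: agrees with the DFA on every string of length ≤ 6
Only (D) is consistent with the DFA.
(D) (0|1)*1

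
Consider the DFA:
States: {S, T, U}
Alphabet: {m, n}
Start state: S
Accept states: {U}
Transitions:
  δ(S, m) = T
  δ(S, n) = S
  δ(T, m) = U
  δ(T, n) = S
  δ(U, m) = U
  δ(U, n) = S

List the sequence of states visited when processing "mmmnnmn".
read 'm': S → T
  read 'm': T → U
  read 'm': U → U
  read 'n': U → S
  read 'n': S → S
  read 'm': S → T
  read 'n': T → S
S -> T -> U -> U -> S -> S -> T -> S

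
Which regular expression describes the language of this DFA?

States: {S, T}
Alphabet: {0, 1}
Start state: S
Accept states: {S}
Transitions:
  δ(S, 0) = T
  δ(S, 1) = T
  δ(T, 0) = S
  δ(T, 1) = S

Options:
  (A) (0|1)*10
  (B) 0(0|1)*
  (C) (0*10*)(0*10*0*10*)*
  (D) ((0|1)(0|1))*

Check each option against the DFA on short strings; one disagreement eliminates an option:
  (A) (0|1)*10: on ε the DFA stays in S and accepts (S ∈ Accept), but the regex does not match it → eliminate
  (B) 0(0|1)*: on ε the DFA stays in S and accepts (S ∈ Accept), but the regex does not match it → eliminate
  (C) (0*10*)(0*10*0*10*)*: on ε the DFA stays in S and accepts (S ∈ Accept), but the regex does not match it → eliminate
  (D) ((0|1)(0|1))*: agrees with the DFA on every string of length ≤ 6
Only (D) is consistent with the DFA.
(D) ((0|1)(0|1))*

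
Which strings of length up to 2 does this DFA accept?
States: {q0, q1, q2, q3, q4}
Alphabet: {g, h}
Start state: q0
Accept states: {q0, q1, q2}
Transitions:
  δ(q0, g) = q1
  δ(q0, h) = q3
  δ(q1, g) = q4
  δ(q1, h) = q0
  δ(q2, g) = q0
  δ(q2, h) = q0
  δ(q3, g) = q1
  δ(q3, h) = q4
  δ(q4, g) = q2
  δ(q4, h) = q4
ε, g, gh, hg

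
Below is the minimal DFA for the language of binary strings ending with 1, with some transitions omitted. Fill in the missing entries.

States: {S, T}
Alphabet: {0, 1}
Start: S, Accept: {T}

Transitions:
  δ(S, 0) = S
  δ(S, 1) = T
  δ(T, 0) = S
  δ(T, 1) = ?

From the language and accept set, identify what each state tracks — S: last symbol not 1; T: last symbol is 1.
Each missing δ(q, a) is the state matching the new tracked value after reading a.
δ(T, 1) = T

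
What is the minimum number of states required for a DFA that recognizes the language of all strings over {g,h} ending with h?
By Myhill–Nerode, count the distinguishable equivalence classes: two classes — last symbol is h vs. not.
2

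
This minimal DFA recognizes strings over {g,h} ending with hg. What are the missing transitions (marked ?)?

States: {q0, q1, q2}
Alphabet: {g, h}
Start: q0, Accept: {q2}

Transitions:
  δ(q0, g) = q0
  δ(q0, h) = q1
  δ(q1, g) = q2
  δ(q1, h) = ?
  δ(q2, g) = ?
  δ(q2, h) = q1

From the language and accept set, identify what each state tracks — q0: no suffix match; q1: one trailing h; q2: suffix is hg.
Each missing δ(q, a) is the state matching the new tracked value after reading a.
δ(q1, h) = q1; δ(q2, g) = q0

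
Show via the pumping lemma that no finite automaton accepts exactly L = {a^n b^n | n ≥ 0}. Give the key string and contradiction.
Assume L is regular with pumping length p. Idea: pumping the a-block changes the count balance.
Choose s = a^p b^p (length 2p ≥ p). By the pumping lemma, s = xyz with |xy| ≤ p, |y| > 0. So y = a^k for some k > 0 (since xy is entirely within the a's). Pumping gives xy²z = a^(p+k) b^p, which is not in L since p+k ≠ p.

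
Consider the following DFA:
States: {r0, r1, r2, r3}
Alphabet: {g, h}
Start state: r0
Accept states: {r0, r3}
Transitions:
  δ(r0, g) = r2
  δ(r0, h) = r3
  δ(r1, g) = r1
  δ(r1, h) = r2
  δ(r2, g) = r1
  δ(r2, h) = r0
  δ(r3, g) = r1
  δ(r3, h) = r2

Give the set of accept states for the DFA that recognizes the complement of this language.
Complement accept states = All states \ Original accept states
= {r0, r1, r2, r3} \ {r0, r3}
{r1, r2}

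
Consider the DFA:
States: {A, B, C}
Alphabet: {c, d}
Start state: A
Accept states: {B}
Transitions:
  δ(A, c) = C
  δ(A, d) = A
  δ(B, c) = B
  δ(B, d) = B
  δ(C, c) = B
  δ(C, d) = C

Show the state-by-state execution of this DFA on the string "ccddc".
read 'c': A → C
  read 'c': C → B
  read 'd': B → B
  read 'd': B → B
  read 'c': B → B
A -> C -> B -> B -> B -> B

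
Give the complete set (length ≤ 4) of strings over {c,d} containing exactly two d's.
dd, cdd, dcd, ddc, ccdd, cdcd, cddc, dccd, dcdc, ddcc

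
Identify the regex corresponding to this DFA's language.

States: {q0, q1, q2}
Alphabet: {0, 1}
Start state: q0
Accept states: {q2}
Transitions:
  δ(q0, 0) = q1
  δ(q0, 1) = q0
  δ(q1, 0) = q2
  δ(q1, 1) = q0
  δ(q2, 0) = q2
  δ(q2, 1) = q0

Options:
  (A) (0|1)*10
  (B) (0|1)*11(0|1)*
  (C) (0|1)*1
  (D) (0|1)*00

Check each option against the DFA on short strings; one disagreement eliminates an option:
  (A) (0|1)*10: on '00' the DFA goes q0 → q1 → q2 and accepts (q2 ∈ Accept), but the regex does not match it → eliminate
  (B) (0|1)*11(0|1)*: on '00' the DFA goes q0 → q1 → q2 and accepts (q2 ∈ Accept), but the regex does not match it → eliminate
  (C) (0|1)*1: on '1' the DFA goes q0 → q0 and rejects (q0 ∉ Accept), but the regex matches it → eliminate
  (D) (0|1)*00: agrees with the DFA on every string of length ≤ 6
Only (D) is consistent with the DFA.
(D) (0|1)*00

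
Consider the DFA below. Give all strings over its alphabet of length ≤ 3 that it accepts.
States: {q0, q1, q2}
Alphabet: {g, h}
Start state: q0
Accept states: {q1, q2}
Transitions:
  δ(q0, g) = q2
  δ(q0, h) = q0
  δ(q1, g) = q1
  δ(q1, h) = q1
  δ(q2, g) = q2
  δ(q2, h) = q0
g, gg, hg, ggg, ghg, hgg, hhg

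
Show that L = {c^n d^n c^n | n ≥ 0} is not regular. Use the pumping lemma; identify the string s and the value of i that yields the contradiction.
Assume L is regular with pumping length p. Idea: pumping the first c-block unbalances it against the other two.
Choose s = c^p d^p c^p ∈ L (|s| = 3p ≥ p). By the pumping lemma, s = xyz with |xy| ≤ p, |y| > 0, so y = c^k with k ≥ 1, inside the first c-block. Then xy²z = c^(p+k) d^p c^p. The first block has length p+k ≠ p, so the three block lengths are no longer equal and xy²z ∉ L.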